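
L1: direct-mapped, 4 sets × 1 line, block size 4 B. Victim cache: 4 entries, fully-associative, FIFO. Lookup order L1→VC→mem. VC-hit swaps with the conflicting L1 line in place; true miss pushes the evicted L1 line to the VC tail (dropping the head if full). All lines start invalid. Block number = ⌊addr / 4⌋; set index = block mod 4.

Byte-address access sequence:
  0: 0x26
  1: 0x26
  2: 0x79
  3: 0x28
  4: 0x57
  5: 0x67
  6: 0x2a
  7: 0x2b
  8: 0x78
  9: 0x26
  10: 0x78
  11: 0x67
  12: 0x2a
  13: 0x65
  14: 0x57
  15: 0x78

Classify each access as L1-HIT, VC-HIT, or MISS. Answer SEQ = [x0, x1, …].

  [0] addr=0x26 blk=9 s=1: MISS | VC []
  [1] addr=0x26 blk=9 s=1: L1-HIT | VC []
  [2] addr=0x79 blk=30 s=2: MISS | VC []
  [3] addr=0x28 blk=10 s=2: MISS | VC [30]
  [4] addr=0x57 blk=21 s=1: MISS | VC [30, 9]
  [5] addr=0x67 blk=25 s=1: MISS | VC [30, 9, 21]
  [6] addr=0x2a blk=10 s=2: L1-HIT | VC [30, 9, 21]
  [7] addr=0x2b blk=10 s=2: L1-HIT | VC [30, 9, 21]
  [8] addr=0x78 blk=30 s=2: VC-HIT | VC [10, 9, 21]
  [9] addr=0x26 blk=9 s=1: VC-HIT | VC [10, 25, 21]
  [10] addr=0x78 blk=30 s=2: L1-HIT | VC [10, 25, 21]
  [11] addr=0x67 blk=25 s=1: VC-HIT | VC [10, 9, 21]
  [12] addr=0x2a blk=10 s=2: VC-HIT | VC [30, 9, 21]
  [13] addr=0x65 blk=25 s=1: L1-HIT | VC [30, 9, 21]
  [14] addr=0x57 blk=21 s=1: VC-HIT | VC [30, 9, 25]
  [15] addr=0x78 blk=30 s=2: VC-HIT | VC [10, 9, 25]

SEQ = [MISS, L1-HIT, MISS, MISS, MISS, MISS, L1-HIT, L1-HIT, VC-HIT, VC-HIT, L1-HIT, VC-HIT, VC-HIT, L1-HIT, VC-HIT, VC-HIT]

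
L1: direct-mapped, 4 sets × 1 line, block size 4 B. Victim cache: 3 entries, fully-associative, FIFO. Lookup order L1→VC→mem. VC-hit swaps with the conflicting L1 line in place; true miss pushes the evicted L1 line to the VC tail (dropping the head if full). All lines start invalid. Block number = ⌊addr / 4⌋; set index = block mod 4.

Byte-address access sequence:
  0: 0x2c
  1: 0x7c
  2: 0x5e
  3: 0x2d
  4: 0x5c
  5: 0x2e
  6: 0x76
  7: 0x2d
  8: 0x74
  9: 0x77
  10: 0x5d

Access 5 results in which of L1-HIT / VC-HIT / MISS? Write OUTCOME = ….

  [0] addr=0x2c blk=11 s=3: MISS | VC []
  [1] addr=0x7c blk=31 s=3: MISS | VC [11]
  [2] addr=0x5e blk=23 s=3: MISS | VC [11, 31]
  [3] addr=0x2d blk=11 s=3: VC-HIT | VC [23, 31]
  [4] addr=0x5c blk=23 s=3: VC-HIT | VC [11, 31]
  [5] addr=0x2e blk=11 s=3: VC-HIT | VC [23, 31]
  [6] addr=0x76 blk=29 s=1: MISS | VC [23, 31]
  [7] addr=0x2d blk=11 s=3: L1-HIT | VC [23, 31]
  [8] addr=0x74 blk=29 s=1: L1-HIT | VC [23, 31]
  [9] addr=0x77 blk=29 s=1: L1-HIT | VC [23, 31]
  [10] addr=0x5d blk=23 s=3: VC-HIT | VC [11, 31]

OUTCOME = VC-HIT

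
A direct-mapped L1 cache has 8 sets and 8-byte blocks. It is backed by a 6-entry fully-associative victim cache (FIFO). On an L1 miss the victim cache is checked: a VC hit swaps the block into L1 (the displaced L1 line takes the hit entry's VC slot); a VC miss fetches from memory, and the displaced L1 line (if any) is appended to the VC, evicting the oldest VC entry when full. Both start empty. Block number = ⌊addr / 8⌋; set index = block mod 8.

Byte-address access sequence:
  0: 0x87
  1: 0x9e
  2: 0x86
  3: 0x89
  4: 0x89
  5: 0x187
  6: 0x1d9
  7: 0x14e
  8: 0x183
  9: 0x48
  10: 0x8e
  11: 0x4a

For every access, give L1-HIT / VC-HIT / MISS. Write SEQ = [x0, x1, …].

SEQ = [MISS, MISS, L1-HIT, MISS, L1-HIT, MISS, MISS, MISS, L1-HIT, MISS, VC-HIT, VC-HIT]

0: 0x87 (blk 16, set 0) → MISS  vc=[]
1: 0x9e (blk 19, set 3) → MISS  vc=[]
2: 0x86 (blk 16, set 0) → L1-HIT  vc=[]
3: 0x89 (blk 17, set 1) → MISS  vc=[]
4: 0x89 (blk 17, set 1) → L1-HIT  vc=[]
5: 0x187 (blk 48, set 0) → MISS  vc=[16]
6: 0x1d9 (blk 59, set 3) → MISS  vc=[16, 19]
7: 0x14e (blk 41, set 1) → MISS  vc=[16, 19, 17]
8: 0x183 (blk 48, set 0) → L1-HIT  vc=[16, 19, 17]
9: 0x48 (blk 9, set 1) → MISS  vc=[16, 19, 17, 41]
10: 0x8e (blk 17, set 1) → VC-HIT  vc=[16, 19, 9, 41]
11: 0x4a (blk 9, set 1) → VC-HIT  vc=[16, 19, 17, 41]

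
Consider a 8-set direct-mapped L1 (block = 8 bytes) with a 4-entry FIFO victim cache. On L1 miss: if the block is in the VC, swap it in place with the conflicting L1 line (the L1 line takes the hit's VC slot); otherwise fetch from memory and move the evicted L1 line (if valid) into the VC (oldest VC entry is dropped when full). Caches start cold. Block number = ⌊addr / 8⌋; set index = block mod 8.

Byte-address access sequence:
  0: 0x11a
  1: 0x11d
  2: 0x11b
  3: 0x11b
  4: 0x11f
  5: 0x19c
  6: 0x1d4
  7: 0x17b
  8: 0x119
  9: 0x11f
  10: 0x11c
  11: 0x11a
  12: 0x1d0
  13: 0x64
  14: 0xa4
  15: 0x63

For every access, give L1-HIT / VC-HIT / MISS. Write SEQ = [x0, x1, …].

0: 0x11a (blk 35, set 3) → MISS  vc=[]
1: 0x11d (blk 35, set 3) → L1-HIT  vc=[]
2: 0x11b (blk 35, set 3) → L1-HIT  vc=[]
3: 0x11b (blk 35, set 3) → L1-HIT  vc=[]
4: 0x11f (blk 35, set 3) → L1-HIT  vc=[]
5: 0x19c (blk 51, set 3) → MISS  vc=[35]
6: 0x1d4 (blk 58, set 2) → MISS  vc=[35]
7: 0x17b (blk 47, set 7) → MISS  vc=[35]
8: 0x119 (blk 35, set 3) → VC-HIT  vc=[51]
9: 0x11f (blk 35, set 3) → L1-HIT  vc=[51]
10: 0x11c (blk 35, set 3) → L1-HIT  vc=[51]
11: 0x11a (blk 35, set 3) → L1-HIT  vc=[51]
12: 0x1d0 (blk 58, set 2) → L1-HIT  vc=[51]
13: 0x64 (blk 12, set 4) → MISS  vc=[51]
14: 0xa4 (blk 20, set 4) → MISS  vc=[51, 12]
15: 0x63 (blk 12, set 4) → VC-HIT  vc=[51, 20]

SEQ = [MISS, L1-HIT, L1-HIT, L1-HIT, L1-HIT, MISS, MISS, MISS, VC-HIT, L1-HIT, L1-HIT, L1-HIT, L1-HIT, MISS, MISS, VC-HIT]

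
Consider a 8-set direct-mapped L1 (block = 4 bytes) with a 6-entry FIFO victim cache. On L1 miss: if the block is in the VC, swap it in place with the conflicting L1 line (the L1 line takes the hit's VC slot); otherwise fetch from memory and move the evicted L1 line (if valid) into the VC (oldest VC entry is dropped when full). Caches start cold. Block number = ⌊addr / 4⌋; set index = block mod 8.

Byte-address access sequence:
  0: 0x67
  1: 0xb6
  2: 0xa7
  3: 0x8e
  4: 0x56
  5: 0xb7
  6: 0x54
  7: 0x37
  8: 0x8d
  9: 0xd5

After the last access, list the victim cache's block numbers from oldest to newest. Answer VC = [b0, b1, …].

VC = [25, 45, 21, 13]

0: 0x67 (blk 25, set 1) → MISS  vc=[]
1: 0xb6 (blk 45, set 5) → MISS  vc=[]
2: 0xa7 (blk 41, set 1) → MISS  vc=[25]
3: 0x8e (blk 35, set 3) → MISS  vc=[25]
4: 0x56 (blk 21, set 5) → MISS  vc=[25, 45]
5: 0xb7 (blk 45, set 5) → VC-HIT  vc=[25, 21]
6: 0x54 (blk 21, set 5) → VC-HIT  vc=[25, 45]
7: 0x37 (blk 13, set 5) → MISS  vc=[25, 45, 21]
8: 0x8d (blk 35, set 3) → L1-HIT  vc=[25, 45, 21]
9: 0xd5 (blk 53, set 5) → MISS  vc=[25, 45, 21, 13]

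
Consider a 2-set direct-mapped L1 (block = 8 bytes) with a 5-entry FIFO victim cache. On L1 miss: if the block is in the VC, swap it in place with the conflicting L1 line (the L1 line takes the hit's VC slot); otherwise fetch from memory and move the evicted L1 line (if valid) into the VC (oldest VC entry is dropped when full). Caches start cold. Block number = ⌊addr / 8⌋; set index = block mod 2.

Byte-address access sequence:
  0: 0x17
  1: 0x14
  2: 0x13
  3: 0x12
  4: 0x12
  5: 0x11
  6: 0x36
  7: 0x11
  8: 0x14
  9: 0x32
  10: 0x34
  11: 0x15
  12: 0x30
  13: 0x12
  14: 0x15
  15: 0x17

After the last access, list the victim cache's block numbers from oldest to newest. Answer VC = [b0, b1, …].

VC = [6]

0: 0x17 (blk 2, set 0) → MISS  vc=[]
1: 0x14 (blk 2, set 0) → L1-HIT  vc=[]
2: 0x13 (blk 2, set 0) → L1-HIT  vc=[]
3: 0x12 (blk 2, set 0) → L1-HIT  vc=[]
4: 0x12 (blk 2, set 0) → L1-HIT  vc=[]
5: 0x11 (blk 2, set 0) → L1-HIT  vc=[]
6: 0x36 (blk 6, set 0) → MISS  vc=[2]
7: 0x11 (blk 2, set 0) → VC-HIT  vc=[6]
8: 0x14 (blk 2, set 0) → L1-HIT  vc=[6]
9: 0x32 (blk 6, set 0) → VC-HIT  vc=[2]
10: 0x34 (blk 6, set 0) → L1-HIT  vc=[2]
11: 0x15 (blk 2, set 0) → VC-HIT  vc=[6]
12: 0x30 (blk 6, set 0) → VC-HIT  vc=[2]
13: 0x12 (blk 2, set 0) → VC-HIT  vc=[6]
14: 0x15 (blk 2, set 0) → L1-HIT  vc=[6]
15: 0x17 (blk 2, set 0) → L1-HIT  vc=[6]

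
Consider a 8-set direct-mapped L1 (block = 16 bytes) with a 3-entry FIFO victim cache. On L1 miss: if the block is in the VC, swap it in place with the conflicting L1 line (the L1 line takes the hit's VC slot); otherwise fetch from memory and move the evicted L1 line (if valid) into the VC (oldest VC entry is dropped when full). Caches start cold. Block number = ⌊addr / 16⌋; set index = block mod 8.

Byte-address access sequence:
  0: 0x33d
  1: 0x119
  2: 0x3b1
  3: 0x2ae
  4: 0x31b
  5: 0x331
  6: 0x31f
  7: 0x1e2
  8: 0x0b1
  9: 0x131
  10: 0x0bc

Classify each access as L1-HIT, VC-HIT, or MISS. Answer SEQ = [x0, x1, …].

0: 0x33d (blk 51, set 3) → MISS  vc=[]
1: 0x119 (blk 17, set 1) → MISS  vc=[]
2: 0x3b1 (blk 59, set 3) → MISS  vc=[51]
3: 0x2ae (blk 42, set 2) → MISS  vc=[51]
4: 0x31b (blk 49, set 1) → MISS  vc=[51, 17]
5: 0x331 (blk 51, set 3) → VC-HIT  vc=[59, 17]
6: 0x31f (blk 49, set 1) → L1-HIT  vc=[59, 17]
7: 0x1e2 (blk 30, set 6) → MISS  vc=[59, 17]
8: 0xb1 (blk 11, set 3) → MISS  vc=[59, 17, 51]
9: 0x131 (blk 19, set 3) → MISS  vc=[17, 51, 11]
10: 0xbc (blk 11, set 3) → VC-HIT  vc=[17, 51, 19]

SEQ = [MISS, MISS, MISS, MISS, MISS, VC-HIT, L1-HIT, MISS, MISS, MISS, VC-HIT]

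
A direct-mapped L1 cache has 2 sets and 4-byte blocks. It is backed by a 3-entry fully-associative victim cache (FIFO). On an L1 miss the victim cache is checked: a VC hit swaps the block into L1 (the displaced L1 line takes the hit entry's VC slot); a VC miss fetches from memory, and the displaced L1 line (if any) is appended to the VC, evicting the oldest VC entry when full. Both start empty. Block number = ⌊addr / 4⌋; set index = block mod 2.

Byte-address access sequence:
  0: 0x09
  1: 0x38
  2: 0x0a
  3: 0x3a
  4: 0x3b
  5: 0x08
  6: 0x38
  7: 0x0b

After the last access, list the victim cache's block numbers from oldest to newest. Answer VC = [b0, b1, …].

VC = [14]

0: 0x9 (blk 2, set 0) → MISS  vc=[]
1: 0x38 (blk 14, set 0) → MISS  vc=[2]
2: 0xa (blk 2, set 0) → VC-HIT  vc=[14]
3: 0x3a (blk 14, set 0) → VC-HIT  vc=[2]
4: 0x3b (blk 14, set 0) → L1-HIT  vc=[2]
5: 0x8 (blk 2, set 0) → VC-HIT  vc=[14]
6: 0x38 (blk 14, set 0) → VC-HIT  vc=[2]
7: 0xb (blk 2, set 0) → VC-HIT  vc=[14]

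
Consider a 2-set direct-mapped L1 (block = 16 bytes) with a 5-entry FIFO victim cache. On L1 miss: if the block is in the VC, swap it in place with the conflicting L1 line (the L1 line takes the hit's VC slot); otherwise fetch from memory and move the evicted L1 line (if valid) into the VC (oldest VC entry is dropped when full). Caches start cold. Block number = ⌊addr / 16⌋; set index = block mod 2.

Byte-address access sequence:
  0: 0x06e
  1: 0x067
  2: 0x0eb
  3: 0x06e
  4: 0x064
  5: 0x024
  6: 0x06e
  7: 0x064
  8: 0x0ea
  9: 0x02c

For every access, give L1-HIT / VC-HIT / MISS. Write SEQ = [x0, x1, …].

  [0] addr=0x6e blk=6 s=0: MISS | VC []
  [1] addr=0x67 blk=6 s=0: L1-HIT | VC []
  [2] addr=0xeb blk=14 s=0: MISS | VC [6]
  [3] addr=0x6e blk=6 s=0: VC-HIT | VC [14]
  [4] addr=0x64 blk=6 s=0: L1-HIT | VC [14]
  [5] addr=0x24 blk=2 s=0: MISS | VC [14, 6]
  [6] addr=0x6e blk=6 s=0: VC-HIT | VC [14, 2]
  [7] addr=0x64 blk=6 s=0: L1-HIT | VC [14, 2]
  [8] addr=0xea blk=14 s=0: VC-HIT | VC [6, 2]
  [9] addr=0x2c blk=2 s=0: VC-HIT | VC [6, 14]

SEQ = [MISS, L1-HIT, MISS, VC-HIT, L1-HIT, MISS, VC-HIT, L1-HIT, VC-HIT, VC-HIT]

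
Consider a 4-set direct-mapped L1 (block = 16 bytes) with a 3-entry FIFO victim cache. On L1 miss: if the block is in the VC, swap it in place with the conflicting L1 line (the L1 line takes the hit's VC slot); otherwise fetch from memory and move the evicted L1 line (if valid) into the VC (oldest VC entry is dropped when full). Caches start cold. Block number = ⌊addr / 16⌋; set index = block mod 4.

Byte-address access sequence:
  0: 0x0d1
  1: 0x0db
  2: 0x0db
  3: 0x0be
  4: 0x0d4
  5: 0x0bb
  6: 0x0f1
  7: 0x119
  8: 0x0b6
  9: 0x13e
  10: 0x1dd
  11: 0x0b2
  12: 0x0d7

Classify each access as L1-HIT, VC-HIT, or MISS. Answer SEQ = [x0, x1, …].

#0 0xd1→b13/s1 MISS; vc=[]
#1 0xdb→b13/s1 L1-HIT; vc=[]
#2 0xdb→b13/s1 L1-HIT; vc=[]
#3 0xbe→b11/s3 MISS; vc=[]
#4 0xd4→b13/s1 L1-HIT; vc=[]
#5 0xbb→b11/s3 L1-HIT; vc=[]
#6 0xf1→b15/s3 MISS; vc=[11]
#7 0x119→b17/s1 MISS; vc=[11,13]
#8 0xb6→b11/s3 VC-HIT; vc=[15,13]
#9 0x13e→b19/s3 MISS; vc=[15,13,11]
#10 0x1dd→b29/s1 MISS; vc=[13,11,17]
#11 0xb2→b11/s3 VC-HIT; vc=[13,19,17]
#12 0xd7→b13/s1 VC-HIT; vc=[29,19,17]

SEQ = [MISS, L1-HIT, L1-HIT, MISS, L1-HIT, L1-HIT, MISS, MISS, VC-HIT, MISS, MISS, VC-HIT, VC-HIT]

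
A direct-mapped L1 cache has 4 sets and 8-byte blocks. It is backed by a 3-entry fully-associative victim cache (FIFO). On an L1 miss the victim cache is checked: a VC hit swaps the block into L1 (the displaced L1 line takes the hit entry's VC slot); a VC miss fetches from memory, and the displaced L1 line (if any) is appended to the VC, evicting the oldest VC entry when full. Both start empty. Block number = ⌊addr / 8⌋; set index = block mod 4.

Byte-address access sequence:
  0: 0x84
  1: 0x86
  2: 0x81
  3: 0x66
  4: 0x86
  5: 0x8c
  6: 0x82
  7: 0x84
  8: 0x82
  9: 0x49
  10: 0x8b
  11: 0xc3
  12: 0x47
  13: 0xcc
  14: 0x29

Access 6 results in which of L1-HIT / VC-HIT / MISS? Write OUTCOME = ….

0: 0x84 (blk 16, set 0) → MISS  vc=[]
1: 0x86 (blk 16, set 0) → L1-HIT  vc=[]
2: 0x81 (blk 16, set 0) → L1-HIT  vc=[]
3: 0x66 (blk 12, set 0) → MISS  vc=[16]
4: 0x86 (blk 16, set 0) → VC-HIT  vc=[12]
5: 0x8c (blk 17, set 1) → MISS  vc=[12]
6: 0x82 (blk 16, set 0) → L1-HIT  vc=[12]
7: 0x84 (blk 16, set 0) → L1-HIT  vc=[12]
8: 0x82 (blk 16, set 0) → L1-HIT  vc=[12]
9: 0x49 (blk 9, set 1) → MISS  vc=[12, 17]
10: 0x8b (blk 17, set 1) → VC-HIT  vc=[12, 9]
11: 0xc3 (blk 24, set 0) → MISS  vc=[12, 9, 16]
12: 0x47 (blk 8, set 0) → MISS  vc=[9, 16, 24]
13: 0xcc (blk 25, set 1) → MISS  vc=[16, 24, 17]
14: 0x29 (blk 5, set 1) → MISS  vc=[24, 17, 25]

OUTCOME = L1-HIT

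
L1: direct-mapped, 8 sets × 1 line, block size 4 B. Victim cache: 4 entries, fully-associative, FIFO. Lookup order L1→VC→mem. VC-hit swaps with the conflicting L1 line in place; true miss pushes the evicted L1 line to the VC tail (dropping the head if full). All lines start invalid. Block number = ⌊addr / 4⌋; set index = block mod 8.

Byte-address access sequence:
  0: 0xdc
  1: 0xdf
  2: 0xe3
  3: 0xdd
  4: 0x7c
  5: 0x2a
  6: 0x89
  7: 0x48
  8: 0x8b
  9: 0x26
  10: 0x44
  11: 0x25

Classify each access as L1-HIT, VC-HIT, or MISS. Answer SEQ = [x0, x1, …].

SEQ = [MISS, L1-HIT, MISS, L1-HIT, MISS, MISS, MISS, MISS, VC-HIT, MISS, MISS, VC-HIT]

  [0] addr=0xdc blk=55 s=7: MISS | VC []
  [1] addr=0xdf blk=55 s=7: L1-HIT | VC []
  [2] addr=0xe3 blk=56 s=0: MISS | VC []
  [3] addr=0xdd blk=55 s=7: L1-HIT | VC []
  [4] addr=0x7c blk=31 s=7: MISS | VC [55]
  [5] addr=0x2a blk=10 s=2: MISS | VC [55]
  [6] addr=0x89 blk=34 s=2: MISS | VC [55, 10]
  [7] addr=0x48 blk=18 s=2: MISS | VC [55, 10, 34]
  [8] addr=0x8b blk=34 s=2: VC-HIT | VC [55, 10, 18]
  [9] addr=0x26 blk=9 s=1: MISS | VC [55, 10, 18]
  [10] addr=0x44 blk=17 s=1: MISS | VC [55, 10, 18, 9]
  [11] addr=0x25 blk=9 s=1: VC-HIT | VC [55, 10, 18, 17]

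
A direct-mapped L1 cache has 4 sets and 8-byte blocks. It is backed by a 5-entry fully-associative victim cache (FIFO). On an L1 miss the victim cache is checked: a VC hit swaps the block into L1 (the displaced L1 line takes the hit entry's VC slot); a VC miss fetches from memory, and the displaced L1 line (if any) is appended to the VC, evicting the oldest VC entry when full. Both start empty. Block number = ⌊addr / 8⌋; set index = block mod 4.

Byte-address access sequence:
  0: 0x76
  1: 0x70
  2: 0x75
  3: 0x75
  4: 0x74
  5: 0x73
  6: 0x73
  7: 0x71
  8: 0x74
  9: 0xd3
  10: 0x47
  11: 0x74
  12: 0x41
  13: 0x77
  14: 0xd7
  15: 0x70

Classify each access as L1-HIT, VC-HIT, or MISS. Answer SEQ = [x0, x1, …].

SEQ = [MISS, L1-HIT, L1-HIT, L1-HIT, L1-HIT, L1-HIT, L1-HIT, L1-HIT, L1-HIT, MISS, MISS, VC-HIT, L1-HIT, L1-HIT, VC-HIT, VC-HIT]

  [0] addr=0x76 blk=14 s=2: MISS | VC []
  [1] addr=0x70 blk=14 s=2: L1-HIT | VC []
  [2] addr=0x75 blk=14 s=2: L1-HIT | VC []
  [3] addr=0x75 blk=14 s=2: L1-HIT | VC []
  [4] addr=0x74 blk=14 s=2: L1-HIT | VC []
  [5] addr=0x73 blk=14 s=2: L1-HIT | VC []
  [6] addr=0x73 blk=14 s=2: L1-HIT | VC []
  [7] addr=0x71 blk=14 s=2: L1-HIT | VC []
  [8] addr=0x74 blk=14 s=2: L1-HIT | VC []
  [9] addr=0xd3 blk=26 s=2: MISS | VC [14]
  [10] addr=0x47 blk=8 s=0: MISS | VC [14]
  [11] addr=0x74 blk=14 s=2: VC-HIT | VC [26]
  [12] addr=0x41 blk=8 s=0: L1-HIT | VC [26]
  [13] addr=0x77 blk=14 s=2: L1-HIT | VC [26]
  [14] addr=0xd7 blk=26 s=2: VC-HIT | VC [14]
  [15] addr=0x70 blk=14 s=2: VC-HIT | VC [26]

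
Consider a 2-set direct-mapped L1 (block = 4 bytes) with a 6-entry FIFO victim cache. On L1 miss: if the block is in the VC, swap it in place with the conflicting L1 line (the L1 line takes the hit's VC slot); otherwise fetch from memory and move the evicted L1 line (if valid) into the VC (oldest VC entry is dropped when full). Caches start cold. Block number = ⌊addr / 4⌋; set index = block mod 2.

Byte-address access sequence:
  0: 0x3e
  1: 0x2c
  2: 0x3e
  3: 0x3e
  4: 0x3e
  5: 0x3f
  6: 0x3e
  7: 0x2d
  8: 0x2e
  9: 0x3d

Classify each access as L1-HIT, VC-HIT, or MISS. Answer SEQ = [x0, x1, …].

0: 0x3e (blk 15, set 1) → MISS  vc=[]
1: 0x2c (blk 11, set 1) → MISS  vc=[15]
2: 0x3e (blk 15, set 1) → VC-HIT  vc=[11]
3: 0x3e (blk 15, set 1) → L1-HIT  vc=[11]
4: 0x3e (blk 15, set 1) → L1-HIT  vc=[11]
5: 0x3f (blk 15, set 1) → L1-HIT  vc=[11]
6: 0x3e (blk 15, set 1) → L1-HIT  vc=[11]
7: 0x2d (blk 11, set 1) → VC-HIT  vc=[15]
8: 0x2e (blk 11, set 1) → L1-HIT  vc=[15]
9: 0x3d (blk 15, set 1) → VC-HIT  vc=[11]

SEQ = [MISS, MISS, VC-HIT, L1-HIT, L1-HIT, L1-HIT, L1-HIT, VC-HIT, L1-HIT, VC-HIT]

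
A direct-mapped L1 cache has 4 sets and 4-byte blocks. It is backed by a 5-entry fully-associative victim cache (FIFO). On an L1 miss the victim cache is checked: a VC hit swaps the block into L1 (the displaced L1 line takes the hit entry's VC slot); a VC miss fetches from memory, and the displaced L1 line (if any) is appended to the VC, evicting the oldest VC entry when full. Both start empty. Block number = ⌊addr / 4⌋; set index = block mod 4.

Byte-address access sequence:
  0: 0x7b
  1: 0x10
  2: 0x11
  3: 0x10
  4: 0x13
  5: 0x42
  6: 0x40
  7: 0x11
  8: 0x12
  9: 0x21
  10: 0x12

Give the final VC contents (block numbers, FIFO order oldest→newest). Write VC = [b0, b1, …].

#0 0x7b→b30/s2 MISS; vc=[]
#1 0x10→b4/s0 MISS; vc=[]
#2 0x11→b4/s0 L1-HIT; vc=[]
#3 0x10→b4/s0 L1-HIT; vc=[]
#4 0x13→b4/s0 L1-HIT; vc=[]
#5 0x42→b16/s0 MISS; vc=[4]
#6 0x40→b16/s0 L1-HIT; vc=[4]
#7 0x11→b4/s0 VC-HIT; vc=[16]
#8 0x12→b4/s0 L1-HIT; vc=[16]
#9 0x21→b8/s0 MISS; vc=[16,4]
#10 0x12→b4/s0 VC-HIT; vc=[16,8]

VC = [16, 8]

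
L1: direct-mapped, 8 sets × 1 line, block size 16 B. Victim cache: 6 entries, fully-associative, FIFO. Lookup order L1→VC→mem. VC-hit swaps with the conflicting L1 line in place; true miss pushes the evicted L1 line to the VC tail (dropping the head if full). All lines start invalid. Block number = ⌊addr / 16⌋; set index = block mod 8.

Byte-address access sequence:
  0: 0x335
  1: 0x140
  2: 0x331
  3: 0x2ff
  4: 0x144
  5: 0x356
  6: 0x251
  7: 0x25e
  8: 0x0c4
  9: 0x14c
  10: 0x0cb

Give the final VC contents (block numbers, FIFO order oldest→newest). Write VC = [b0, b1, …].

#0 0x335→b51/s3 MISS; vc=[]
#1 0x140→b20/s4 MISS; vc=[]
#2 0x331→b51/s3 L1-HIT; vc=[]
#3 0x2ff→b47/s7 MISS; vc=[]
#4 0x144→b20/s4 L1-HIT; vc=[]
#5 0x356→b53/s5 MISS; vc=[]
#6 0x251→b37/s5 MISS; vc=[53]
#7 0x25e→b37/s5 L1-HIT; vc=[53]
#8 0xc4→b12/s4 MISS; vc=[53,20]
#9 0x14c→b20/s4 VC-HIT; vc=[53,12]
#10 0xcb→b12/s4 VC-HIT; vc=[53,20]

VC = [53, 20]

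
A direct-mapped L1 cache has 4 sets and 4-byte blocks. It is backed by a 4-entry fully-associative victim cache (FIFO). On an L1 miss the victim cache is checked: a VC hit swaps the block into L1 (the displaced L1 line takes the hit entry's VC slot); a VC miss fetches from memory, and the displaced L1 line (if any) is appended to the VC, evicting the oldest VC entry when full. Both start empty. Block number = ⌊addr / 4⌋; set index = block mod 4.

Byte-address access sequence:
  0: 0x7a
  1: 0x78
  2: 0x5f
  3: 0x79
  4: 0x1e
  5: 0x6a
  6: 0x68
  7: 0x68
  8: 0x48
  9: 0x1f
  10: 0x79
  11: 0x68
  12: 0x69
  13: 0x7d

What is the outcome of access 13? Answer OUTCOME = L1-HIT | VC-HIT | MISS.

OUTCOME = MISS

  [0] addr=0x7a blk=30 s=2: MISS | VC []
  [1] addr=0x78 blk=30 s=2: L1-HIT | VC []
  [2] addr=0x5f blk=23 s=3: MISS | VC []
  [3] addr=0x79 blk=30 s=2: L1-HIT | VC []
  [4] addr=0x1e blk=7 s=3: MISS | VC [23]
  [5] addr=0x6a blk=26 s=2: MISS | VC [23, 30]
  [6] addr=0x68 blk=26 s=2: L1-HIT | VC [23, 30]
  [7] addr=0x68 blk=26 s=2: L1-HIT | VC [23, 30]
  [8] addr=0x48 blk=18 s=2: MISS | VC [23, 30, 26]
  [9] addr=0x1f blk=7 s=3: L1-HIT | VC [23, 30, 26]
  [10] addr=0x79 blk=30 s=2: VC-HIT | VC [23, 18, 26]
  [11] addr=0x68 blk=26 s=2: VC-HIT | VC [23, 18, 30]
  [12] addr=0x69 blk=26 s=2: L1-HIT | VC [23, 18, 30]
  [13] addr=0x7d blk=31 s=3: MISS | VC [23, 18, 30, 7]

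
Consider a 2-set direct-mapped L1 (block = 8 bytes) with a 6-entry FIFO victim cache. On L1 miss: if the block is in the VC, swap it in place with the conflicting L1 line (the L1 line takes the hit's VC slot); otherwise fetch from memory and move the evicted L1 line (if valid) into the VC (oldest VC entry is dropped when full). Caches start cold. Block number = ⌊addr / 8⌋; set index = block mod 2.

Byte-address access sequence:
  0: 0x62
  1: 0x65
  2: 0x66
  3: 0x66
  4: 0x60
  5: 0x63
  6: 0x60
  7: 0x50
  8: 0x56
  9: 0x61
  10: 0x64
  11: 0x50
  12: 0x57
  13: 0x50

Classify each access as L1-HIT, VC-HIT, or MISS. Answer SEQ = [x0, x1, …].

SEQ = [MISS, L1-HIT, L1-HIT, L1-HIT, L1-HIT, L1-HIT, L1-HIT, MISS, L1-HIT, VC-HIT, L1-HIT, VC-HIT, L1-HIT, L1-HIT]

0: 0x62 (blk 12, set 0) → MISS  vc=[]
1: 0x65 (blk 12, set 0) → L1-HIT  vc=[]
2: 0x66 (blk 12, set 0) → L1-HIT  vc=[]
3: 0x66 (blk 12, set 0) → L1-HIT  vc=[]
4: 0x60 (blk 12, set 0) → L1-HIT  vc=[]
5: 0x63 (blk 12, set 0) → L1-HIT  vc=[]
6: 0x60 (blk 12, set 0) → L1-HIT  vc=[]
7: 0x50 (blk 10, set 0) → MISS  vc=[12]
8: 0x56 (blk 10, set 0) → L1-HIT  vc=[12]
9: 0x61 (blk 12, set 0) → VC-HIT  vc=[10]
10: 0x64 (blk 12, set 0) → L1-HIT  vc=[10]
11: 0x50 (blk 10, set 0) → VC-HIT  vc=[12]
12: 0x57 (blk 10, set 0) → L1-HIT  vc=[12]
13: 0x50 (blk 10, set 0) → L1-HIT  vc=[12]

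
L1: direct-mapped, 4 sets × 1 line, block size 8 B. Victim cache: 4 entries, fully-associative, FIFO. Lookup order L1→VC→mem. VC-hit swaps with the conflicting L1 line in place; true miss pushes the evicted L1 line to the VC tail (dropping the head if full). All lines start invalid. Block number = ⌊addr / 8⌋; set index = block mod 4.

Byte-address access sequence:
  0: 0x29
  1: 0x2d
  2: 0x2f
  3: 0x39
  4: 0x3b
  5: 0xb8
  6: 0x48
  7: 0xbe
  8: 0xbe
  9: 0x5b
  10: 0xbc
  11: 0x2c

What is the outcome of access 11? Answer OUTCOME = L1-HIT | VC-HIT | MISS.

#0 0x29→b5/s1 MISS; vc=[]
#1 0x2d→b5/s1 L1-HIT; vc=[]
#2 0x2f→b5/s1 L1-HIT; vc=[]
#3 0x39→b7/s3 MISS; vc=[]
#4 0x3b→b7/s3 L1-HIT; vc=[]
#5 0xb8→b23/s3 MISS; vc=[7]
#6 0x48→b9/s1 MISS; vc=[7,5]
#7 0xbe→b23/s3 L1-HIT; vc=[7,5]
#8 0xbe→b23/s3 L1-HIT; vc=[7,5]
#9 0x5b→b11/s3 MISS; vc=[7,5,23]
#10 0xbc→b23/s3 VC-HIT; vc=[7,5,11]
#11 0x2c→b5/s1 VC-HIT; vc=[7,9,11]

OUTCOME = VC-HIT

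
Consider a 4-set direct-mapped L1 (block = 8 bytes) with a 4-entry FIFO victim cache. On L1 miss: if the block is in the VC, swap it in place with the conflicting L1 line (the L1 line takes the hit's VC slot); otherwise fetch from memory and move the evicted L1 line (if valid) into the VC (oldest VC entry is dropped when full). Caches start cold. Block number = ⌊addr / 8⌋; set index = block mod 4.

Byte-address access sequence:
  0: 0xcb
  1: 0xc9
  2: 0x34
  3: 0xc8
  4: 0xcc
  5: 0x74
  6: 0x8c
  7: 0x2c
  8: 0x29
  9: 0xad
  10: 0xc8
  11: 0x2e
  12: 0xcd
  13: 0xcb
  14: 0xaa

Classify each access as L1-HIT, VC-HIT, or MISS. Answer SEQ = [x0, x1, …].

#0 0xcb→b25/s1 MISS; vc=[]
#1 0xc9→b25/s1 L1-HIT; vc=[]
#2 0x34→b6/s2 MISS; vc=[]
#3 0xc8→b25/s1 L1-HIT; vc=[]
#4 0xcc→b25/s1 L1-HIT; vc=[]
#5 0x74→b14/s2 MISS; vc=[6]
#6 0x8c→b17/s1 MISS; vc=[6,25]
#7 0x2c→b5/s1 MISS; vc=[6,25,17]
#8 0x29→b5/s1 L1-HIT; vc=[6,25,17]
#9 0xad→b21/s1 MISS; vc=[6,25,17,5]
#10 0xc8→b25/s1 VC-HIT; vc=[6,21,17,5]
#11 0x2e→b5/s1 VC-HIT; vc=[6,21,17,25]
#12 0xcd→b25/s1 VC-HIT; vc=[6,21,17,5]
#13 0xcb→b25/s1 L1-HIT; vc=[6,21,17,5]
#14 0xaa→b21/s1 VC-HIT; vc=[6,25,17,5]

SEQ = [MISS, L1-HIT, MISS, L1-HIT, L1-HIT, MISS, MISS, MISS, L1-HIT, MISS, VC-HIT, VC-HIT, VC-HIT, L1-HIT, VC-HIT]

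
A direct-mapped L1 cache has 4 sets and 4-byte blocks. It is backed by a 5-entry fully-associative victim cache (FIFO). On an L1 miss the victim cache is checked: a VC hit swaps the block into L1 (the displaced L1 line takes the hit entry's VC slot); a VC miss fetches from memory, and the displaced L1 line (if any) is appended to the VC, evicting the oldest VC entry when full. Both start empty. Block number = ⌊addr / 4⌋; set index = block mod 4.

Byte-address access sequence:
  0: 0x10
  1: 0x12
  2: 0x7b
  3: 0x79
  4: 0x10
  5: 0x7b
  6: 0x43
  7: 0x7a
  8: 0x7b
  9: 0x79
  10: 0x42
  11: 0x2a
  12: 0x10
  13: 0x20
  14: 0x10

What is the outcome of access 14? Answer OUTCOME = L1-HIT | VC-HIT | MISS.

0: 0x10 (blk 4, set 0) → MISS  vc=[]
1: 0x12 (blk 4, set 0) → L1-HIT  vc=[]
2: 0x7b (blk 30, set 2) → MISS  vc=[]
3: 0x79 (blk 30, set 2) → L1-HIT  vc=[]
4: 0x10 (blk 4, set 0) → L1-HIT  vc=[]
5: 0x7b (blk 30, set 2) → L1-HIT  vc=[]
6: 0x43 (blk 16, set 0) → MISS  vc=[4]
7: 0x7a (blk 30, set 2) → L1-HIT  vc=[4]
8: 0x7b (blk 30, set 2) → L1-HIT  vc=[4]
9: 0x79 (blk 30, set 2) → L1-HIT  vc=[4]
10: 0x42 (blk 16, set 0) → L1-HIT  vc=[4]
11: 0x2a (blk 10, set 2) → MISS  vc=[4, 30]
12: 0x10 (blk 4, set 0) → VC-HIT  vc=[16, 30]
13: 0x20 (blk 8, set 0) → MISS  vc=[16, 30, 4]
14: 0x10 (blk 4, set 0) → VC-HIT  vc=[16, 30, 8]

OUTCOME = VC-HIT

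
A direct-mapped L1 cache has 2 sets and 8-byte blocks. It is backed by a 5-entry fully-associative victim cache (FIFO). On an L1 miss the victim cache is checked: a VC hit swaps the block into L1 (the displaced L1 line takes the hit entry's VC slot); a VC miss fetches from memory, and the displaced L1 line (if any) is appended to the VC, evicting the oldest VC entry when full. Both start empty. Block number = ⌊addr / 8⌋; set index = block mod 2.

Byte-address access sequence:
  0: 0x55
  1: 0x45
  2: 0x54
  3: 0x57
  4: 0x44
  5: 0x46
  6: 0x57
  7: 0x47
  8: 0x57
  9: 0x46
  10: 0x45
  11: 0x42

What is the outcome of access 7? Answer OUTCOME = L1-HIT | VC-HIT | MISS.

#0 0x55→b10/s0 MISS; vc=[]
#1 0x45→b8/s0 MISS; vc=[10]
#2 0x54→b10/s0 VC-HIT; vc=[8]
#3 0x57→b10/s0 L1-HIT; vc=[8]
#4 0x44→b8/s0 VC-HIT; vc=[10]
#5 0x46→b8/s0 L1-HIT; vc=[10]
#6 0x57→b10/s0 VC-HIT; vc=[8]
#7 0x47→b8/s0 VC-HIT; vc=[10]
#8 0x57→b10/s0 VC-HIT; vc=[8]
#9 0x46→b8/s0 VC-HIT; vc=[10]
#10 0x45→b8/s0 L1-HIT; vc=[10]
#11 0x42→b8/s0 L1-HIT; vc=[10]

OUTCOME = VC-HIT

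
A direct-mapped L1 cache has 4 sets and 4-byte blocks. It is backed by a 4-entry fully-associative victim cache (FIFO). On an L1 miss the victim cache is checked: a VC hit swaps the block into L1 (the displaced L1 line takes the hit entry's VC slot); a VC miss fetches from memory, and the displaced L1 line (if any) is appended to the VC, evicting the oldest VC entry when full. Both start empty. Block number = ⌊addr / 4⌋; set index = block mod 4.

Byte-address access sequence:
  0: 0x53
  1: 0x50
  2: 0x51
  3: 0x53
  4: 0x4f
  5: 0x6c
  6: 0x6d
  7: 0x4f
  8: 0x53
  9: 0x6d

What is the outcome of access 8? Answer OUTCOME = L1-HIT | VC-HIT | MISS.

OUTCOME = L1-HIT

0: 0x53 (blk 20, set 0) → MISS  vc=[]
1: 0x50 (blk 20, set 0) → L1-HIT  vc=[]
2: 0x51 (blk 20, set 0) → L1-HIT  vc=[]
3: 0x53 (blk 20, set 0) → L1-HIT  vc=[]
4: 0x4f (blk 19, set 3) → MISS  vc=[]
5: 0x6c (blk 27, set 3) → MISS  vc=[19]
6: 0x6d (blk 27, set 3) → L1-HIT  vc=[19]
7: 0x4f (blk 19, set 3) → VC-HIT  vc=[27]
8: 0x53 (blk 20, set 0) → L1-HIT  vc=[27]
9: 0x6d (blk 27, set 3) → VC-HIT  vc=[19]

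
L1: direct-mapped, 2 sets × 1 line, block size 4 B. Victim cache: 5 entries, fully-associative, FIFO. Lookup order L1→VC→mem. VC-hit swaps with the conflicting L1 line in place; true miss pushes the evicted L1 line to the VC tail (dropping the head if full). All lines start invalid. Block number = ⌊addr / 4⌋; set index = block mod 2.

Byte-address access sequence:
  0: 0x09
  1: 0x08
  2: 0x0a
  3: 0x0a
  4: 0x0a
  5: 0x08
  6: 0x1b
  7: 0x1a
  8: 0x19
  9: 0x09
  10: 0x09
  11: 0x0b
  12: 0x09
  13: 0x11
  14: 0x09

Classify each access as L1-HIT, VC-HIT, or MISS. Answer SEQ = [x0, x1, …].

SEQ = [MISS, L1-HIT, L1-HIT, L1-HIT, L1-HIT, L1-HIT, MISS, L1-HIT, L1-HIT, VC-HIT, L1-HIT, L1-HIT, L1-HIT, MISS, VC-HIT]

0: 0x9 (blk 2, set 0) → MISS  vc=[]
1: 0x8 (blk 2, set 0) → L1-HIT  vc=[]
2: 0xa (blk 2, set 0) → L1-HIT  vc=[]
3: 0xa (blk 2, set 0) → L1-HIT  vc=[]
4: 0xa (blk 2, set 0) → L1-HIT  vc=[]
5: 0x8 (blk 2, set 0) → L1-HIT  vc=[]
6: 0x1b (blk 6, set 0) → MISS  vc=[2]
7: 0x1a (blk 6, set 0) → L1-HIT  vc=[2]
8: 0x19 (blk 6, set 0) → L1-HIT  vc=[2]
9: 0x9 (blk 2, set 0) → VC-HIT  vc=[6]
10: 0x9 (blk 2, set 0) → L1-HIT  vc=[6]
11: 0xb (blk 2, set 0) → L1-HIT  vc=[6]
12: 0x9 (blk 2, set 0) → L1-HIT  vc=[6]
13: 0x11 (blk 4, set 0) → MISS  vc=[6, 2]
14: 0x9 (blk 2, set 0) → VC-HIT  vc=[6, 4]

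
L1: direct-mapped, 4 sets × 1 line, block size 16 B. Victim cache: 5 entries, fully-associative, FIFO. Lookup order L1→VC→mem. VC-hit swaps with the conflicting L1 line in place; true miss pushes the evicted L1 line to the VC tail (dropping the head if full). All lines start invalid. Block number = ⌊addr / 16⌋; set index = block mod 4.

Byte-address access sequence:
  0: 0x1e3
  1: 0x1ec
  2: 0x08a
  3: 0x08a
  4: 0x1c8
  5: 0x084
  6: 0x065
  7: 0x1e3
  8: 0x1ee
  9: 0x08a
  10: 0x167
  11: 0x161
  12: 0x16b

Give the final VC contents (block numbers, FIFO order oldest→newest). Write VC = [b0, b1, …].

VC = [28, 6, 30]

0: 0x1e3 (blk 30, set 2) → MISS  vc=[]
1: 0x1ec (blk 30, set 2) → L1-HIT  vc=[]
2: 0x8a (blk 8, set 0) → MISS  vc=[]
3: 0x8a (blk 8, set 0) → L1-HIT  vc=[]
4: 0x1c8 (blk 28, set 0) → MISS  vc=[8]
5: 0x84 (blk 8, set 0) → VC-HIT  vc=[28]
6: 0x65 (blk 6, set 2) → MISS  vc=[28, 30]
7: 0x1e3 (blk 30, set 2) → VC-HIT  vc=[28, 6]
8: 0x1ee (blk 30, set 2) → L1-HIT  vc=[28, 6]
9: 0x8a (blk 8, set 0) → L1-HIT  vc=[28, 6]
10: 0x167 (blk 22, set 2) → MISS  vc=[28, 6, 30]
11: 0x161 (blk 22, set 2) → L1-HIT  vc=[28, 6, 30]
12: 0x16b (blk 22, set 2) → L1-HIT  vc=[28, 6, 30]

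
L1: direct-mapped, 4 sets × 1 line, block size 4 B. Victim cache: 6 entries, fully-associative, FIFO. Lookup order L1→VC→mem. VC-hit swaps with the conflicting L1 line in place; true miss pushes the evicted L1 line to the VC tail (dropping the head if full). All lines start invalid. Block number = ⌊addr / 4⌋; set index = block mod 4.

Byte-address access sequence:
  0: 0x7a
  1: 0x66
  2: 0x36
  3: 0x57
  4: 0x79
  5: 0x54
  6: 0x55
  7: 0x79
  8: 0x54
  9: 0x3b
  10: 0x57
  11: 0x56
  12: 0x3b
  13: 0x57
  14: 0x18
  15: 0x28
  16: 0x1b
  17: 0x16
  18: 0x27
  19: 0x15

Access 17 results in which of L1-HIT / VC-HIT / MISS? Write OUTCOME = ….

OUTCOME = MISS

0: 0x7a (blk 30, set 2) → MISS  vc=[]
1: 0x66 (blk 25, set 1) → MISS  vc=[]
2: 0x36 (blk 13, set 1) → MISS  vc=[25]
3: 0x57 (blk 21, set 1) → MISS  vc=[25, 13]
4: 0x79 (blk 30, set 2) → L1-HIT  vc=[25, 13]
5: 0x54 (blk 21, set 1) → L1-HIT  vc=[25, 13]
6: 0x55 (blk 21, set 1) → L1-HIT  vc=[25, 13]
7: 0x79 (blk 30, set 2) → L1-HIT  vc=[25, 13]
8: 0x54 (blk 21, set 1) → L1-HIT  vc=[25, 13]
9: 0x3b (blk 14, set 2) → MISS  vc=[25, 13, 30]
10: 0x57 (blk 21, set 1) → L1-HIT  vc=[25, 13, 30]
11: 0x56 (blk 21, set 1) → L1-HIT  vc=[25, 13, 30]
12: 0x3b (blk 14, set 2) → L1-HIT  vc=[25, 13, 30]
13: 0x57 (blk 21, set 1) → L1-HIT  vc=[25, 13, 30]
14: 0x18 (blk 6, set 2) → MISS  vc=[25, 13, 30, 14]
15: 0x28 (blk 10, set 2) → MISS  vc=[25, 13, 30, 14, 6]
16: 0x1b (blk 6, set 2) → VC-HIT  vc=[25, 13, 30, 14, 10]
17: 0x16 (blk 5, set 1) → MISS  vc=[25, 13, 30, 14, 10, 21]
18: 0x27 (blk 9, set 1) → MISS  vc=[13, 30, 14, 10, 21, 5]
19: 0x15 (blk 5, set 1) → VC-HIT  vc=[13, 30, 14, 10, 21, 9]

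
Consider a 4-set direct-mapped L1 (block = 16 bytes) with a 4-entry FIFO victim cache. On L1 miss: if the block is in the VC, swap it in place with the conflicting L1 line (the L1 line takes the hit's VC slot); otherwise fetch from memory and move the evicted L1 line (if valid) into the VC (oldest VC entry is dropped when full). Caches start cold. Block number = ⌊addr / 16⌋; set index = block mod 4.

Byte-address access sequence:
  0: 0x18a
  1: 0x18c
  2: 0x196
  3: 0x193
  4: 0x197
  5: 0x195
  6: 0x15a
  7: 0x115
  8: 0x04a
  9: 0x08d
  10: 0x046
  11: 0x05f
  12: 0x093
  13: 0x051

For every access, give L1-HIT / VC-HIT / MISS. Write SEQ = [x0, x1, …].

SEQ = [MISS, L1-HIT, MISS, L1-HIT, L1-HIT, L1-HIT, MISS, MISS, MISS, MISS, VC-HIT, MISS, MISS, VC-HIT]

0: 0x18a (blk 24, set 0) → MISS  vc=[]
1: 0x18c (blk 24, set 0) → L1-HIT  vc=[]
2: 0x196 (blk 25, set 1) → MISS  vc=[]
3: 0x193 (blk 25, set 1) → L1-HIT  vc=[]
4: 0x197 (blk 25, set 1) → L1-HIT  vc=[]
5: 0x195 (blk 25, set 1) → L1-HIT  vc=[]
6: 0x15a (blk 21, set 1) → MISS  vc=[25]
7: 0x115 (blk 17, set 1) → MISS  vc=[25, 21]
8: 0x4a (blk 4, set 0) → MISS  vc=[25, 21, 24]
9: 0x8d (blk 8, set 0) → MISS  vc=[25, 21, 24, 4]
10: 0x46 (blk 4, set 0) → VC-HIT  vc=[25, 21, 24, 8]
11: 0x5f (blk 5, set 1) → MISS  vc=[21, 24, 8, 17]
12: 0x93 (blk 9, set 1) → MISS  vc=[24, 8, 17, 5]
13: 0x51 (blk 5, set 1) → VC-HIT  vc=[24, 8, 17, 9]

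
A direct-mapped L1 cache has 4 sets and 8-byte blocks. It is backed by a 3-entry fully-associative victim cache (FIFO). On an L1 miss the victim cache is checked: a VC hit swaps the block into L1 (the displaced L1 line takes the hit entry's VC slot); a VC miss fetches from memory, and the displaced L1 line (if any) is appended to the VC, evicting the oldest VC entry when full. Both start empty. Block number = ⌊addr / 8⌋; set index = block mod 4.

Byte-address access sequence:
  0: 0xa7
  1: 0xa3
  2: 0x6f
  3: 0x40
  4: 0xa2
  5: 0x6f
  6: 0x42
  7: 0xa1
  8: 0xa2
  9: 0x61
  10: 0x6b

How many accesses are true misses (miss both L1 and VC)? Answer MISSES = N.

#0 0xa7→b20/s0 MISS; vc=[]
#1 0xa3→b20/s0 L1-HIT; vc=[]
#2 0x6f→b13/s1 MISS; vc=[]
#3 0x40→b8/s0 MISS; vc=[20]
#4 0xa2→b20/s0 VC-HIT; vc=[8]
#5 0x6f→b13/s1 L1-HIT; vc=[8]
#6 0x42→b8/s0 VC-HIT; vc=[20]
#7 0xa1→b20/s0 VC-HIT; vc=[8]
#8 0xa2→b20/s0 L1-HIT; vc=[8]
#9 0x61→b12/s0 MISS; vc=[8,20]
#10 0x6b→b13/s1 L1-HIT; vc=[8,20]

MISSES = 4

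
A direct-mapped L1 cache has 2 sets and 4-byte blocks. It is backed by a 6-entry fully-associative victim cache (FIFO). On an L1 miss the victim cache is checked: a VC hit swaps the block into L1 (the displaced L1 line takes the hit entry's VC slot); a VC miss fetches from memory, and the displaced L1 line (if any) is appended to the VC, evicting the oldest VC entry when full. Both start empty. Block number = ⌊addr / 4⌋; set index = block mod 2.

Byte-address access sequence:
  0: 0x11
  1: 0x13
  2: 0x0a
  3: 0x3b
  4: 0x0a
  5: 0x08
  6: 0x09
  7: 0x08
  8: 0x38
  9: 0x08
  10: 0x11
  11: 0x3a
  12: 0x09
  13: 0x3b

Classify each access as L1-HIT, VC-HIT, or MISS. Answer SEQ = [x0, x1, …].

#0 0x11→b4/s0 MISS; vc=[]
#1 0x13→b4/s0 L1-HIT; vc=[]
#2 0xa→b2/s0 MISS; vc=[4]
#3 0x3b→b14/s0 MISS; vc=[4,2]
#4 0xa→b2/s0 VC-HIT; vc=[4,14]
#5 0x8→b2/s0 L1-HIT; vc=[4,14]
#6 0x9→b2/s0 L1-HIT; vc=[4,14]
#7 0x8→b2/s0 L1-HIT; vc=[4,14]
#8 0x38→b14/s0 VC-HIT; vc=[4,2]
#9 0x8→b2/s0 VC-HIT; vc=[4,14]
#10 0x11→b4/s0 VC-HIT; vc=[2,14]
#11 0x3a→b14/s0 VC-HIT; vc=[2,4]
#12 0x9→b2/s0 VC-HIT; vc=[14,4]
#13 0x3b→b14/s0 VC-HIT; vc=[2,4]

SEQ = [MISS, L1-HIT, MISS, MISS, VC-HIT, L1-HIT, L1-HIT, L1-HIT, VC-HIT, VC-HIT, VC-HIT, VC-HIT, VC-HIT, VC-HIT]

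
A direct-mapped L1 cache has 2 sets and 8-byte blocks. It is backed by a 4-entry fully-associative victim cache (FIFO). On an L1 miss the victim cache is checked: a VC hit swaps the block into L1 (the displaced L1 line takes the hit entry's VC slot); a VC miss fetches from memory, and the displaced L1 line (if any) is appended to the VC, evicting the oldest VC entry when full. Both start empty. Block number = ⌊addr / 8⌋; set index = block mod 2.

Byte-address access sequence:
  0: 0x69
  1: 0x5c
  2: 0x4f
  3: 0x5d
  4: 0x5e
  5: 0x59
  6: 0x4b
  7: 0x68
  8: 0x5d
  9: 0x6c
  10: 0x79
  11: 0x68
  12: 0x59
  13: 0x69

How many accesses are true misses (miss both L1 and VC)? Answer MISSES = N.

#0 0x69→b13/s1 MISS; vc=[]
#1 0x5c→b11/s1 MISS; vc=[13]
#2 0x4f→b9/s1 MISS; vc=[13,11]
#3 0x5d→b11/s1 VC-HIT; vc=[13,9]
#4 0x5e→b11/s1 L1-HIT; vc=[13,9]
#5 0x59→b11/s1 L1-HIT; vc=[13,9]
#6 0x4b→b9/s1 VC-HIT; vc=[13,11]
#7 0x68→b13/s1 VC-HIT; vc=[9,11]
#8 0x5d→b11/s1 VC-HIT; vc=[9,13]
#9 0x6c→b13/s1 VC-HIT; vc=[9,11]
#10 0x79→b15/s1 MISS; vc=[9,11,13]
#11 0x68→b13/s1 VC-HIT; vc=[9,11,15]
#12 0x59→b11/s1 VC-HIT; vc=[9,13,15]
#13 0x69→b13/s1 VC-HIT; vc=[9,11,15]

MISSES = 4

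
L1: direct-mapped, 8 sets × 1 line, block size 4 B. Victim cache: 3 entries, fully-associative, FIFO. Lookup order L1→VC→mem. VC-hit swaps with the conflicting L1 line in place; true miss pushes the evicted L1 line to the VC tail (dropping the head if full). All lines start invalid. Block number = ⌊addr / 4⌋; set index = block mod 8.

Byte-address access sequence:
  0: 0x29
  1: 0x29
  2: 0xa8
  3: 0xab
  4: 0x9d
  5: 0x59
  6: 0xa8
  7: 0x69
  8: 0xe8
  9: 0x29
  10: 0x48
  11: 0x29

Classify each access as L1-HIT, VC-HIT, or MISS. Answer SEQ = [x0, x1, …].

SEQ = [MISS, L1-HIT, MISS, L1-HIT, MISS, MISS, L1-HIT, MISS, MISS, VC-HIT, MISS, VC-HIT]

  [0] addr=0x29 blk=10 s=2: MISS | VC []
  [1] addr=0x29 blk=10 s=2: L1-HIT | VC []
  [2] addr=0xa8 blk=42 s=2: MISS | VC [10]
  [3] addr=0xab blk=42 s=2: L1-HIT | VC [10]
  [4] addr=0x9d blk=39 s=7: MISS | VC [10]
  [5] addr=0x59 blk=22 s=6: MISS | VC [10]
  [6] addr=0xa8 blk=42 s=2: L1-HIT | VC [10]
  [7] addr=0x69 blk=26 s=2: MISS | VC [10, 42]
  [8] addr=0xe8 blk=58 s=2: MISS | VC [10, 42, 26]
  [9] addr=0x29 blk=10 s=2: VC-HIT | VC [58, 42, 26]
  [10] addr=0x48 blk=18 s=2: MISS | VC [42, 26, 10]
  [11] addr=0x29 blk=10 s=2: VC-HIT | VC [42, 26, 18]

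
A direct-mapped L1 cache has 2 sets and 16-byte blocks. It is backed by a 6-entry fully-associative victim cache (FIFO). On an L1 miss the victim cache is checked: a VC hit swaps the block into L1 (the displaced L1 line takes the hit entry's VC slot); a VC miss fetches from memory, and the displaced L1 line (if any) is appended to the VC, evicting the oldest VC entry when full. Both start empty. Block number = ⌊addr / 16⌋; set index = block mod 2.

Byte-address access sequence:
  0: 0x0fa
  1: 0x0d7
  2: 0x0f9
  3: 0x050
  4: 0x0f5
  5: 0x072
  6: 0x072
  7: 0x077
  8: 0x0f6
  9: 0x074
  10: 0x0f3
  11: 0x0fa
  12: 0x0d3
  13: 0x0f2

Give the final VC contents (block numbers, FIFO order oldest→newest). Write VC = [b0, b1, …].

#0 0xfa→b15/s1 MISS; vc=[]
#1 0xd7→b13/s1 MISS; vc=[15]
#2 0xf9→b15/s1 VC-HIT; vc=[13]
#3 0x50→b5/s1 MISS; vc=[13,15]
#4 0xf5→b15/s1 VC-HIT; vc=[13,5]
#5 0x72→b7/s1 MISS; vc=[13,5,15]
#6 0x72→b7/s1 L1-HIT; vc=[13,5,15]
#7 0x77→b7/s1 L1-HIT; vc=[13,5,15]
#8 0xf6→b15/s1 VC-HIT; vc=[13,5,7]
#9 0x74→b7/s1 VC-HIT; vc=[13,5,15]
#10 0xf3→b15/s1 VC-HIT; vc=[13,5,7]
#11 0xfa→b15/s1 L1-HIT; vc=[13,5,7]
#12 0xd3→b13/s1 VC-HIT; vc=[15,5,7]
#13 0xf2→b15/s1 VC-HIT; vc=[13,5,7]

VC = [13, 5, 7]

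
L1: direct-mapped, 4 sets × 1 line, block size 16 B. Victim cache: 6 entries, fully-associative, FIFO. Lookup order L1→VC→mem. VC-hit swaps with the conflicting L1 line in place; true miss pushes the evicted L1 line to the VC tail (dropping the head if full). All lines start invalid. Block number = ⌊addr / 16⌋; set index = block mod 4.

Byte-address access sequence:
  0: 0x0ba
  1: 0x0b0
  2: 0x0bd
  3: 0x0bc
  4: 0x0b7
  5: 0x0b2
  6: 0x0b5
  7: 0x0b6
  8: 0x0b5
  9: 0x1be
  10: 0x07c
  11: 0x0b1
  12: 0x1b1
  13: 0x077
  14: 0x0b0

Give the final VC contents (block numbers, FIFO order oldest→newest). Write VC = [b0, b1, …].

0: 0xba (blk 11, set 3) → MISS  vc=[]
1: 0xb0 (blk 11, set 3) → L1-HIT  vc=[]
2: 0xbd (blk 11, set 3) → L1-HIT  vc=[]
3: 0xbc (blk 11, set 3) → L1-HIT  vc=[]
4: 0xb7 (blk 11, set 3) → L1-HIT  vc=[]
5: 0xb2 (blk 11, set 3) → L1-HIT  vc=[]
6: 0xb5 (blk 11, set 3) → L1-HIT  vc=[]
7: 0xb6 (blk 11, set 3) → L1-HIT  vc=[]
8: 0xb5 (blk 11, set 3) → L1-HIT  vc=[]
9: 0x1be (blk 27, set 3) → MISS  vc=[11]
10: 0x7c (blk 7, set 3) → MISS  vc=[11, 27]
11: 0xb1 (blk 11, set 3) → VC-HIT  vc=[7, 27]
12: 0x1b1 (blk 27, set 3) → VC-HIT  vc=[7, 11]
13: 0x77 (blk 7, set 3) → VC-HIT  vc=[27, 11]
14: 0xb0 (blk 11, set 3) → VC-HIT  vc=[27, 7]

VC = [27, 7]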